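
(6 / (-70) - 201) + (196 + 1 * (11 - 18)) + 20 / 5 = -283 / 35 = -8.09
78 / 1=78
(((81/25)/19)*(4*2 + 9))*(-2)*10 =-5508/95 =-57.98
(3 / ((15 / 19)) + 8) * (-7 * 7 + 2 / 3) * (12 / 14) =-488.86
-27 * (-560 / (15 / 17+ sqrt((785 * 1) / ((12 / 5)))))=797.14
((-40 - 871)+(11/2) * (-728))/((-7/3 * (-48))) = -4915/112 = -43.88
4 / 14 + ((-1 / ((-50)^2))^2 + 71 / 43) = 3643750301 / 1881250000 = 1.94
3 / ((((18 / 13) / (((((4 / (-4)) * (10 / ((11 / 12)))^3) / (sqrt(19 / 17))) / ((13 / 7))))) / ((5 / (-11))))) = 10080000 * sqrt(323) / 278179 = 651.23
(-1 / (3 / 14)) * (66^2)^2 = -88548768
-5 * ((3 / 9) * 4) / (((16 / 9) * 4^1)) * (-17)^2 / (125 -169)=4335 / 704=6.16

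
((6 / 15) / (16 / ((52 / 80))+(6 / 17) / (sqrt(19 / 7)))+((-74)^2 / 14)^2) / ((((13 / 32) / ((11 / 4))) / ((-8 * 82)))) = -60829179539917628928 / 89536053061+38273664 * sqrt(133) / 702794765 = -679381962.95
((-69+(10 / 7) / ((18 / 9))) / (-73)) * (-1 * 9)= -4302 / 511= -8.42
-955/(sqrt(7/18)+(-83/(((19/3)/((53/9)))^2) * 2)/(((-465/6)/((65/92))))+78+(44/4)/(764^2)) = -27695197511186045287231952208/2299817770356108993851994293+58201480688350174843388544 * sqrt(14)/2299817770356108993851994293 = -11.95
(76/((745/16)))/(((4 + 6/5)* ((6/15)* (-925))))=-304/358345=-0.00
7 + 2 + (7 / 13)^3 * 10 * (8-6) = 26633 / 2197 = 12.12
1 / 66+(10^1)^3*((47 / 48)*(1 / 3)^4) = 12.10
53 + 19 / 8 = 443 / 8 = 55.38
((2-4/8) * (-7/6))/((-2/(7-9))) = -7/4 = -1.75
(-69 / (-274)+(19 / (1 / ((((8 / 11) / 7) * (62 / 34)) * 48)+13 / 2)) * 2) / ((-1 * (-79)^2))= -129373713 / 134554025290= -0.00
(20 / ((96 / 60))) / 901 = 25 / 1802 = 0.01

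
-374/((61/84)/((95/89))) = -2984520/5429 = -549.74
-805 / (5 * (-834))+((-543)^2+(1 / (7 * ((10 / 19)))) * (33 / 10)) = 86066740909 / 291900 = 294850.09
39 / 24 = 13 / 8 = 1.62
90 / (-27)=-10 / 3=-3.33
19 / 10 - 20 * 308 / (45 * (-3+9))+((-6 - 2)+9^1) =-19.91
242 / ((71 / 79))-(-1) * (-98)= 12160 / 71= 171.27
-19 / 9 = -2.11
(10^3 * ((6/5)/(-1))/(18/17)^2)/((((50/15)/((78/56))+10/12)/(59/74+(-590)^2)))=-1935565749260/16761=-115480326.31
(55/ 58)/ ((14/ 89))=4895/ 812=6.03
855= 855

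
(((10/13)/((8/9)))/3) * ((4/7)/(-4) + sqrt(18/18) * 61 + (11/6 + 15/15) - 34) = 6235/728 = 8.56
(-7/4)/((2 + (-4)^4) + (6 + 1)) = -0.01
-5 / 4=-1.25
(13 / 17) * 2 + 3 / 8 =259 / 136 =1.90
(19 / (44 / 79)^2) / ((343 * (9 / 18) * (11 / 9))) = 1067211 / 3652264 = 0.29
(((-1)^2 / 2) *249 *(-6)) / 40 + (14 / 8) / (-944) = -352619 / 18880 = -18.68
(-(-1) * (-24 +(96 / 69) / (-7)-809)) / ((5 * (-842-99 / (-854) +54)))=3273138 / 15475619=0.21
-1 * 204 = -204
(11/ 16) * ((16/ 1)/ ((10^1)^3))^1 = 11/ 1000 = 0.01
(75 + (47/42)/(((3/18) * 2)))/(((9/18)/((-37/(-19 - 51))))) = 40589/490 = 82.83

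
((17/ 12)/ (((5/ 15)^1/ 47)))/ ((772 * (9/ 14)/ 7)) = 39151/ 13896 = 2.82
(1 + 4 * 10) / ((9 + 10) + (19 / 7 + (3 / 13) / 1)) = 3731 / 1997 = 1.87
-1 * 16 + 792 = 776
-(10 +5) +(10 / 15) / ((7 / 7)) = -43 / 3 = -14.33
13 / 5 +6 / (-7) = 61 / 35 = 1.74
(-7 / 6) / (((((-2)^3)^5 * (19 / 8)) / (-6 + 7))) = 7 / 466944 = 0.00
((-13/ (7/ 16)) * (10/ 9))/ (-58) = 1040/ 1827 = 0.57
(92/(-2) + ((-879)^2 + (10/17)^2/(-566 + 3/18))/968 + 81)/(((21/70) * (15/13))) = 2406.97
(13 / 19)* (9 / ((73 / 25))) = 2.11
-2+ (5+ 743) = 746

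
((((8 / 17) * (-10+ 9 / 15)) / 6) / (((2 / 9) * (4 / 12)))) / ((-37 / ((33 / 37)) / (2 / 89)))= 0.01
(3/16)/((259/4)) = 3/1036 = 0.00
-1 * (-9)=9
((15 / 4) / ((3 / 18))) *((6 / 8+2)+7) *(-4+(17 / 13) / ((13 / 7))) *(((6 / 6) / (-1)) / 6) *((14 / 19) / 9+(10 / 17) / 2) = 3044005 / 67184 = 45.31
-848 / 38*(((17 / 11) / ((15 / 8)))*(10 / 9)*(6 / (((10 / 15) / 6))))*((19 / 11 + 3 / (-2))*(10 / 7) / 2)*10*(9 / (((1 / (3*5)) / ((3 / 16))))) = -729810000 / 16093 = -45349.53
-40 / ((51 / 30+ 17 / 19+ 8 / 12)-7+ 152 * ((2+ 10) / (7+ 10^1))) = -0.39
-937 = -937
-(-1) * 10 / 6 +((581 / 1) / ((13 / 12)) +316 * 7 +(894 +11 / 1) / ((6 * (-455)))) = 38495 / 14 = 2749.64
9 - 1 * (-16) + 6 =31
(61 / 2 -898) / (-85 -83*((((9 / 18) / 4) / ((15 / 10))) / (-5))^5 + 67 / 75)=674568000000 / 65401343917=10.31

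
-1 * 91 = -91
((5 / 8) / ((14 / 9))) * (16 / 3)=15 / 7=2.14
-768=-768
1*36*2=72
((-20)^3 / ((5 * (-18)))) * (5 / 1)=4000 / 9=444.44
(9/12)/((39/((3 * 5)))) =15/52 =0.29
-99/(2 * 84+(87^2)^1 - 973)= -99/6764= -0.01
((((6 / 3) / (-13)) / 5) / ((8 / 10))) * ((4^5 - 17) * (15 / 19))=-795 / 26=-30.58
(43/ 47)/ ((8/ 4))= 43/ 94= 0.46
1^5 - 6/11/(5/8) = 7/55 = 0.13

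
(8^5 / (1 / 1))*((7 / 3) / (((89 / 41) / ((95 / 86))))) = 38908.61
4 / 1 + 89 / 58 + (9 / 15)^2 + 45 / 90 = 4636 / 725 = 6.39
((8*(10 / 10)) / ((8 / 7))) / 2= 7 / 2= 3.50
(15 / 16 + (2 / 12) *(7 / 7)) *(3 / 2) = 53 / 32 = 1.66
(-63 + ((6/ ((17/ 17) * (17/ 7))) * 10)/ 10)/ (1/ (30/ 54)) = -1715/ 51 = -33.63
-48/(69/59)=-944/23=-41.04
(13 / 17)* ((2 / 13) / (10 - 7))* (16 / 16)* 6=4 / 17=0.24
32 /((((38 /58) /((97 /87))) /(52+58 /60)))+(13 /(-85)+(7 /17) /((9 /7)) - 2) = 4655282 /1615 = 2882.53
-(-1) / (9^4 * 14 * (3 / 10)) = 5 / 137781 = 0.00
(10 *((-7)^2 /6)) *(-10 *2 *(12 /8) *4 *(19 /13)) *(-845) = 12103000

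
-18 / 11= -1.64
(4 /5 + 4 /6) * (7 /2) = 77 /15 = 5.13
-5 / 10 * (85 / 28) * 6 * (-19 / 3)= 1615 / 28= 57.68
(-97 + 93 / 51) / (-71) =1618 / 1207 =1.34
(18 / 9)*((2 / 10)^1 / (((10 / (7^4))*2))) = 2401 / 50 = 48.02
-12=-12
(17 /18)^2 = 289 /324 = 0.89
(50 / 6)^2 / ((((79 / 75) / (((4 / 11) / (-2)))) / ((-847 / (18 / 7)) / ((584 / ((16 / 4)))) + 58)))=-2288984375 / 3425598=-668.20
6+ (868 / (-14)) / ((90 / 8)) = 22 / 45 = 0.49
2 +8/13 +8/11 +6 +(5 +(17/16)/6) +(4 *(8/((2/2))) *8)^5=15094095626308255/13728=1099511627790.52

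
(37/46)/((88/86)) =0.79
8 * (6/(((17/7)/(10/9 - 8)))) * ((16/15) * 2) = -222208/765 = -290.47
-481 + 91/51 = -24440/51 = -479.22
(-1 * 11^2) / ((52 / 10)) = -605 / 26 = -23.27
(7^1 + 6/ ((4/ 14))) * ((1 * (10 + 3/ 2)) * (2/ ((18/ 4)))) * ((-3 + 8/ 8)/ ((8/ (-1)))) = 322/ 9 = 35.78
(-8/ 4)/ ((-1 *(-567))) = -2/ 567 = -0.00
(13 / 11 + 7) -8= 2 / 11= 0.18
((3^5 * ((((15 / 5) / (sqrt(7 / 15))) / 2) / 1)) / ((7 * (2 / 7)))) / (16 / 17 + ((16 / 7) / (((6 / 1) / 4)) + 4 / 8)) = 37179 * sqrt(105) / 4234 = 89.98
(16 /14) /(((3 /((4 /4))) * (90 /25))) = 20 /189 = 0.11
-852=-852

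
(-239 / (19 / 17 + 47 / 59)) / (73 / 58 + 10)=-6951793 / 626880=-11.09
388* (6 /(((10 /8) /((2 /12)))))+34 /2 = 1637 /5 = 327.40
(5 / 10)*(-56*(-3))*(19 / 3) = 532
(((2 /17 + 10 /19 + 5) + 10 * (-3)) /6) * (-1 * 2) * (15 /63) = 39335 /20349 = 1.93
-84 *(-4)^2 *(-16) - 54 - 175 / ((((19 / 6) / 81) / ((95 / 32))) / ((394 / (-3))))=14133975 / 8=1766746.88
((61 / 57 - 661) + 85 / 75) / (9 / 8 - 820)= 1502056 / 1867035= 0.80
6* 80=480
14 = 14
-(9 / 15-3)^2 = -144 / 25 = -5.76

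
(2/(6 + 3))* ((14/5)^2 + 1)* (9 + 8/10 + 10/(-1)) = -442/1125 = -0.39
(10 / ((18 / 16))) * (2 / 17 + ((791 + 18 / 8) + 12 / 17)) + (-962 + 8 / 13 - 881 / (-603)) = 812705443 / 133263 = 6098.51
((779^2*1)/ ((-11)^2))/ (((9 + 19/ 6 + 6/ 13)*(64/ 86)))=1017672357/ 1906960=533.66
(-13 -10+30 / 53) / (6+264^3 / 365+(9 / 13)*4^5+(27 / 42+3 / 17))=-1342749590 / 3060066458523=-0.00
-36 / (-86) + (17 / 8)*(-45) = -95.21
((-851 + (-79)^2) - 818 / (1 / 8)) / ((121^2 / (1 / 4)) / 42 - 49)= -24234 / 28253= -0.86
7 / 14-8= -15 / 2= -7.50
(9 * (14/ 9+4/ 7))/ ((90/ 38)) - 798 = -789.92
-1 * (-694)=694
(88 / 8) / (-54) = -11 / 54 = -0.20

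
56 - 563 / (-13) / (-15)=10357 / 195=53.11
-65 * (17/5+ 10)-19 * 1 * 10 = -1061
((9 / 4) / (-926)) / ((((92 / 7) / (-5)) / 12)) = 945 / 85192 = 0.01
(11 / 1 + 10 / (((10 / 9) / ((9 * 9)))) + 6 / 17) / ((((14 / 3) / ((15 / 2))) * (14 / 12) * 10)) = 24273 / 238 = 101.99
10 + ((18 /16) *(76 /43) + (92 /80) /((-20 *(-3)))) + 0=619589 /51600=12.01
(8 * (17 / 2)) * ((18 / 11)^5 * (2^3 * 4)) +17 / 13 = 53454837451 / 2093663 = 25531.73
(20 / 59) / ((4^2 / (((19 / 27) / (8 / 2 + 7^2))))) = 95 / 337716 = 0.00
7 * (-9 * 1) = -63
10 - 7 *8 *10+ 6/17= -9344/17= -549.65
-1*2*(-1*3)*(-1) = -6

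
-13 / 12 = -1.08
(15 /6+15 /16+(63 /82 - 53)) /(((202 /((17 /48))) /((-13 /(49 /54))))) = 63665901 /51944704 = 1.23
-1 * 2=-2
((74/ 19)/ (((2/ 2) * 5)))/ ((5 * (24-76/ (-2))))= 37/ 14725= 0.00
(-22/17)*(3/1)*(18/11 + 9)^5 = -131546882142/248897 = -528519.36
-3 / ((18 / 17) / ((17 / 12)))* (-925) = 3712.85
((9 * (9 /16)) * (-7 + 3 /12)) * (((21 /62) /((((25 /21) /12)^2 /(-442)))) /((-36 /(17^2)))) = -1293590399283 /310000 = -4172872.26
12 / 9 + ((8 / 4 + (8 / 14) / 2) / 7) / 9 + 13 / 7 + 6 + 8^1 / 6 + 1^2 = 5098 / 441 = 11.56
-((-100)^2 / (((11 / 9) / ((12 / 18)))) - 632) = -53048 / 11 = -4822.55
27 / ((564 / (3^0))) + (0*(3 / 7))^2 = 9 / 188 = 0.05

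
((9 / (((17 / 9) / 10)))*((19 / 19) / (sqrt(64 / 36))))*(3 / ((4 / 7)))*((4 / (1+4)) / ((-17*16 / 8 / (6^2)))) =-45927 / 289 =-158.92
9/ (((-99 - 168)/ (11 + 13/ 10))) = -369/ 890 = -0.41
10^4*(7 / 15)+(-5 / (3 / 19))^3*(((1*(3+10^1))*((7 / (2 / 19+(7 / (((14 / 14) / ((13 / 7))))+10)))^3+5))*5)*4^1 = -31604307703322000 / 761440671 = -41505935.93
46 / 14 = 23 / 7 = 3.29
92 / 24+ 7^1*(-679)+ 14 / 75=-237449 / 50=-4748.98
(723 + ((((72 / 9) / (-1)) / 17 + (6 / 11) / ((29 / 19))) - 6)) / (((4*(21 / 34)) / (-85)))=-24664.32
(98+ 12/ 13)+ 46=1884/ 13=144.92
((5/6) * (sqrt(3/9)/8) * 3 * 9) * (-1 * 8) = -15 * sqrt(3)/2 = -12.99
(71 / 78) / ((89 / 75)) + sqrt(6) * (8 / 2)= 10.57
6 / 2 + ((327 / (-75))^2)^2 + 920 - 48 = 482955036 / 390625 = 1236.36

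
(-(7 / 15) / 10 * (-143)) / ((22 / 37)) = 3367 / 300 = 11.22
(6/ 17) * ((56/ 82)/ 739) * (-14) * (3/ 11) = -7056/ 5665913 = -0.00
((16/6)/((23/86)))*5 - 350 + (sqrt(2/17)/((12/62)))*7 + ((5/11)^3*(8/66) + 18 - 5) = -96690211/336743 + 217*sqrt(34)/102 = -274.73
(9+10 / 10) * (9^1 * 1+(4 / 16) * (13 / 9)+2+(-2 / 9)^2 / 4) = 18425 / 162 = 113.73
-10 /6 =-5 /3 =-1.67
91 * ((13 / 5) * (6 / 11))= 7098 / 55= 129.05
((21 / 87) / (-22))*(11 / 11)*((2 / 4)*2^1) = -7 / 638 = -0.01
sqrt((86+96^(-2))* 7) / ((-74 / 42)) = -7* sqrt(5548039) / 1184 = -13.93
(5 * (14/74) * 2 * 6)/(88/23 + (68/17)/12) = 4140/1517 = 2.73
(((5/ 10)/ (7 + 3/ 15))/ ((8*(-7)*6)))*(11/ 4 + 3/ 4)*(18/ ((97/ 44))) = -55/ 9312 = -0.01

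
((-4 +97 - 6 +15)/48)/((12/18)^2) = 153/32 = 4.78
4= 4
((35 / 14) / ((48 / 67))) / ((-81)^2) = 335 / 629856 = 0.00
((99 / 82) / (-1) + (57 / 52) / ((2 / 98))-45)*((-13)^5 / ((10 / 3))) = -1370842317 / 1640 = -835879.46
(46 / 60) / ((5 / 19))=437 / 150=2.91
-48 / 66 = -8 / 11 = -0.73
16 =16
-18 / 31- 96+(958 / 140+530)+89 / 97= 92863923 / 210490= 441.18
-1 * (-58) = 58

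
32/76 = 8/19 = 0.42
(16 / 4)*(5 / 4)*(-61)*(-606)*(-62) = -11459460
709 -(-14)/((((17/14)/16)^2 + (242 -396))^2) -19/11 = 464494940659240804/656740370486475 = 707.27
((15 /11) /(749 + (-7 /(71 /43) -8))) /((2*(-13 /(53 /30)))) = -3763 /29921320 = -0.00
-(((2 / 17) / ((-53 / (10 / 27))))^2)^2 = -160000 / 350230706772979041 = -0.00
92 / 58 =46 / 29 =1.59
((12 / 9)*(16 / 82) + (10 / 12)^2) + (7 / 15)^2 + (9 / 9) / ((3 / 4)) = 92461 / 36900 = 2.51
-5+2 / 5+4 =-3 / 5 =-0.60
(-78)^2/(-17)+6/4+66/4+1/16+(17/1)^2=-50.82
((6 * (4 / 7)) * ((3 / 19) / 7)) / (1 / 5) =360 / 931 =0.39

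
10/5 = 2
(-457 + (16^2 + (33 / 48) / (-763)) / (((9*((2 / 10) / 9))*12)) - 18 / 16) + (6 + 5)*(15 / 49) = -356957945 / 1025472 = -348.09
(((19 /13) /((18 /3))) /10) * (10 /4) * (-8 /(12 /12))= -19 /39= -0.49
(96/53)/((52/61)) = 1464/689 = 2.12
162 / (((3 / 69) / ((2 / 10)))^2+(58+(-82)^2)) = 28566 / 1195901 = 0.02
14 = 14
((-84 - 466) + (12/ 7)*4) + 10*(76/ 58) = -107598/ 203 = -530.04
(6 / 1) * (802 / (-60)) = -80.20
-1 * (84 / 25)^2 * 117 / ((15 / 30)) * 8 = -13208832 / 625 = -21134.13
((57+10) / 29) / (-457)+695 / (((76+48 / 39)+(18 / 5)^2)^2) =915328492827 / 11386889388032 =0.08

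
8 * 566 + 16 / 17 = 4528.94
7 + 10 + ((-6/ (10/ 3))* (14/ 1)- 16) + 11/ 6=-671/ 30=-22.37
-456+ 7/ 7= -455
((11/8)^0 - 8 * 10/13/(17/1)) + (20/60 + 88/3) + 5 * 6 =39982/663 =60.30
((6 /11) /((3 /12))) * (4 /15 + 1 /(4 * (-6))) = 27 /55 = 0.49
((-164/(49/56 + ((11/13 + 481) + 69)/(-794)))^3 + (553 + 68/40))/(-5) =3104579298009043126591/20950637379350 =148185434.26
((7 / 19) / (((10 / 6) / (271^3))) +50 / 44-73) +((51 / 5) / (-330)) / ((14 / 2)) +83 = 160912208586 / 36575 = 4399513.56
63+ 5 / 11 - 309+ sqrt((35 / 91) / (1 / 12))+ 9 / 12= -10771 / 44+ 2 * sqrt(195) / 13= -242.65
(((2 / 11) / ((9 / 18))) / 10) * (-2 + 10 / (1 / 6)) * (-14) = -1624 / 55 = -29.53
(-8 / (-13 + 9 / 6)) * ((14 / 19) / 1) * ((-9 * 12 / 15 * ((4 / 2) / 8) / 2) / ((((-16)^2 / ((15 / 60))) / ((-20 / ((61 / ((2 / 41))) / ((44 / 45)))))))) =77 / 10929370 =0.00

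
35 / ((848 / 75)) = 2625 / 848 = 3.10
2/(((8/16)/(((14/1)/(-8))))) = -7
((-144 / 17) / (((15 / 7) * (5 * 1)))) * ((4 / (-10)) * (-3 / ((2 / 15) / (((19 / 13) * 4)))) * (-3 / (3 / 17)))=229824 / 325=707.15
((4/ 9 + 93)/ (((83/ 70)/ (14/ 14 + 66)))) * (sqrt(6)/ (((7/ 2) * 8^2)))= 281735 * sqrt(6)/ 11952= 57.74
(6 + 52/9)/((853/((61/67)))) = 6466/514359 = 0.01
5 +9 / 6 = 13 / 2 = 6.50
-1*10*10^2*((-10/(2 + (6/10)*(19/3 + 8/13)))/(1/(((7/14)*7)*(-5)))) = -11375000/401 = -28366.58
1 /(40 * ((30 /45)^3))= 27 /320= 0.08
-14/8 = -7/4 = -1.75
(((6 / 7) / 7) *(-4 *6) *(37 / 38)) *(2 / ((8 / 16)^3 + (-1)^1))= 6.54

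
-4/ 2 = -2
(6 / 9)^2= 0.44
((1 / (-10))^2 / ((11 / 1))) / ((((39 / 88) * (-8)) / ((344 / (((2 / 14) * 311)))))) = -602 / 303225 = -0.00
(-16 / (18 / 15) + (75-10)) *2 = 310 / 3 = 103.33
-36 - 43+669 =590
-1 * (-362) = 362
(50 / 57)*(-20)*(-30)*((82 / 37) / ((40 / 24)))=492000 / 703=699.86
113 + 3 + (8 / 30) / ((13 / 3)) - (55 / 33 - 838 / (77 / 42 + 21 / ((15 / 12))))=1336301 / 8385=159.37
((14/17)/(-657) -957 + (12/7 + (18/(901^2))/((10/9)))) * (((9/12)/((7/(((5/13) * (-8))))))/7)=44.99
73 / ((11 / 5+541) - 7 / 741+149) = 270465 / 2564566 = 0.11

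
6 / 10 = 0.60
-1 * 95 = -95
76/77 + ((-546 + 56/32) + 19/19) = -167017/308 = -542.26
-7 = -7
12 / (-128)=-3 / 32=-0.09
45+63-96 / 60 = 532 / 5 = 106.40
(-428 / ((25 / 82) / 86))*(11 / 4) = -332008.16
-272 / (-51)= 16 / 3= 5.33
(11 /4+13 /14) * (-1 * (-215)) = 790.89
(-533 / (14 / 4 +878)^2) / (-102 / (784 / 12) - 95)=5096 / 717380567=0.00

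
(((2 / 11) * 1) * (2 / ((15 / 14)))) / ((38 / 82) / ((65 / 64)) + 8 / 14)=52234 / 158169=0.33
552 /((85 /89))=49128 /85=577.98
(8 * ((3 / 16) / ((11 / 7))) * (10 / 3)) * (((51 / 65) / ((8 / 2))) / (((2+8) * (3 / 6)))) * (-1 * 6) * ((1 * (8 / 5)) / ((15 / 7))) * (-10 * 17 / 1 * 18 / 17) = 359856 / 3575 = 100.66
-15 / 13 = -1.15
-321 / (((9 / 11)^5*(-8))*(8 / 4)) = 17232457 / 314928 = 54.72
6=6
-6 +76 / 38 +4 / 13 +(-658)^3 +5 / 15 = -11110722299 / 39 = -284890315.36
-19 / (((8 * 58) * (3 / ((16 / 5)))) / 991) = -18829 / 435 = -43.29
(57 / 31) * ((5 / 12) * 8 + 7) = 19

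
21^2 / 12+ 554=2363 / 4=590.75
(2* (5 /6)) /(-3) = -0.56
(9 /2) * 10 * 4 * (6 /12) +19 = 109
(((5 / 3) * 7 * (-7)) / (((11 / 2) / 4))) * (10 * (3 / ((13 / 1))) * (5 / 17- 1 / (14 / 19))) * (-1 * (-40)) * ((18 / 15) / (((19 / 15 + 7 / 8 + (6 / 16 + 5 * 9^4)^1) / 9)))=834624000 / 435027671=1.92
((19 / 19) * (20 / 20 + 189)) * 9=1710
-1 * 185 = -185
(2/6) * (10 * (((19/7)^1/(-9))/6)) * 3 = -95/189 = -0.50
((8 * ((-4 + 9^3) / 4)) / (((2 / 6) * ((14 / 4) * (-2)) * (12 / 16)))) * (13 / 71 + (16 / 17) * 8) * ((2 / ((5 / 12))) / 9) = -28795840 / 8449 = -3408.20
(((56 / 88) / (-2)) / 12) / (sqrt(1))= -7 / 264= -0.03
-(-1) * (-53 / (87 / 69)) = -1219 / 29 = -42.03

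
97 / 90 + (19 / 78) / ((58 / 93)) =99643 / 67860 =1.47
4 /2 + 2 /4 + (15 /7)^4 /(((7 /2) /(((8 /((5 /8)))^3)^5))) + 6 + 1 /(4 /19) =802185145456926461629310231527 /3282617187500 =244373650546764055.66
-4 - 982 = -986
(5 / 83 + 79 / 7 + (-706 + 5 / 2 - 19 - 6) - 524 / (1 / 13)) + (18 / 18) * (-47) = -7576.15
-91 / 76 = -1.20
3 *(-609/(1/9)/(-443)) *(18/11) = 60.74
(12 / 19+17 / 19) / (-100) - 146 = -277429 / 1900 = -146.02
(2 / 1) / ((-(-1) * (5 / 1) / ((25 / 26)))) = 5 / 13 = 0.38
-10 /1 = -10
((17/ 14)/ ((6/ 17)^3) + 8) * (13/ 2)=1400269/ 6048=231.53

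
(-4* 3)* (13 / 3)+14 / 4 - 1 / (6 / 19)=-155 / 3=-51.67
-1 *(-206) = 206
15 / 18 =5 / 6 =0.83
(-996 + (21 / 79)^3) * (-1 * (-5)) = -2455287915 / 493039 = -4979.91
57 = 57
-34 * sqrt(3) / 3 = -19.63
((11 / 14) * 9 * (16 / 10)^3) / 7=25344 / 6125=4.14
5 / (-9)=-5 / 9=-0.56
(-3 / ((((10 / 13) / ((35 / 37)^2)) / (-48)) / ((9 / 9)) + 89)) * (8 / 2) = -0.13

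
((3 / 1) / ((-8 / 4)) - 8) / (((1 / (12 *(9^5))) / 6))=-40389516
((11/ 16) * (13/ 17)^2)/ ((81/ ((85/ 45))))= 1859/ 198288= 0.01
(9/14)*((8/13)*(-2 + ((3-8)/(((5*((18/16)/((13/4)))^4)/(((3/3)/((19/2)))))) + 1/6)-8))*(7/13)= -8559062/2340819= -3.66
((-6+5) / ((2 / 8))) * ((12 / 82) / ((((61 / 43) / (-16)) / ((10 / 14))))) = 82560 / 17507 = 4.72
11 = 11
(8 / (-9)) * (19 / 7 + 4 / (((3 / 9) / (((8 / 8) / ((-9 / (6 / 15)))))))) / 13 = -1832 / 12285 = -0.15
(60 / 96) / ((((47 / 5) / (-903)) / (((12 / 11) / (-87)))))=22575 / 29986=0.75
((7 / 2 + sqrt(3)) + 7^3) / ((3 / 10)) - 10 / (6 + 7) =10 * sqrt(3) / 3 + 15005 / 13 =1160.00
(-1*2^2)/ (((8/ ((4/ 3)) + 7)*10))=-2/ 65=-0.03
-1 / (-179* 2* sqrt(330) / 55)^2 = -55 / 768984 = -0.00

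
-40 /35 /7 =-8 /49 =-0.16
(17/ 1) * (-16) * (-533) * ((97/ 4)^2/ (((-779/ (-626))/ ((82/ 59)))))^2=62537500213.31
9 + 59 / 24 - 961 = -22789 / 24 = -949.54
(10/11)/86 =5/473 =0.01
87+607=694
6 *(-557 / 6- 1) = -563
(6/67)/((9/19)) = 38/201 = 0.19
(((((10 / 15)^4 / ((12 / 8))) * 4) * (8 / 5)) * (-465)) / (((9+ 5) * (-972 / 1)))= 3968 / 137781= 0.03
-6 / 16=-3 / 8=-0.38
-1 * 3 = -3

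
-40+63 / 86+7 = -32.27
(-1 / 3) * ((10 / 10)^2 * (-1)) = 1 / 3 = 0.33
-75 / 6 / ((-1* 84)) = 25 / 168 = 0.15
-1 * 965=-965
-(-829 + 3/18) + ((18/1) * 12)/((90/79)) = 30553/30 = 1018.43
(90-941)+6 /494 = -210194 /247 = -850.99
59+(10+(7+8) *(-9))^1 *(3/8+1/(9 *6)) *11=-104131/216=-482.09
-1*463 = -463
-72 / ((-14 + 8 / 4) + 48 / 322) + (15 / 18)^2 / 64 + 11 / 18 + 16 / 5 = 6042977 / 610560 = 9.90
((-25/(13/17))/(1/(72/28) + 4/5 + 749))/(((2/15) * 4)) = -0.08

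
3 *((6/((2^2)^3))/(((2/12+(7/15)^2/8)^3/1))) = 1640250000/42508549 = 38.59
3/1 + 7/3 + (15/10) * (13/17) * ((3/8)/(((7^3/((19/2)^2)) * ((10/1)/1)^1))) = 59836151/11195520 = 5.34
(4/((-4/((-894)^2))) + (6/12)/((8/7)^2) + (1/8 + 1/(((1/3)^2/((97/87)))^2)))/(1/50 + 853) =-2150631577375/2295647424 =-936.83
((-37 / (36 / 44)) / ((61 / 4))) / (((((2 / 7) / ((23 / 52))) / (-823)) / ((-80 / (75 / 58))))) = -25022926544 / 107055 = -233738.98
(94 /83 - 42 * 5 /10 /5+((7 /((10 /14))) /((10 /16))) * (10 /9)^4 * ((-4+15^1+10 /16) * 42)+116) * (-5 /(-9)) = 3564322043 /544563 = 6545.29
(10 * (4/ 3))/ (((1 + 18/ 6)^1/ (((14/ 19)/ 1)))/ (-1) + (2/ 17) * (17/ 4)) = -560/ 207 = -2.71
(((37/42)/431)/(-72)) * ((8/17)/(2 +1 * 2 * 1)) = -37/11078424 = -0.00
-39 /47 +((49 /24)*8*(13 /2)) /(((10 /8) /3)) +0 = 59683 /235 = 253.97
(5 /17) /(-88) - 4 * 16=-64.00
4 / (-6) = -2 / 3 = -0.67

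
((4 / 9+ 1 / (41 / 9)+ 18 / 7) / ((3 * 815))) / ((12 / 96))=66856 / 6315435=0.01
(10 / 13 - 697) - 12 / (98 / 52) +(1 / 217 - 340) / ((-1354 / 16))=-698.58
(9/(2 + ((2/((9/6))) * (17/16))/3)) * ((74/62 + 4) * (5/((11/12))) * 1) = 3129840/30349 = 103.13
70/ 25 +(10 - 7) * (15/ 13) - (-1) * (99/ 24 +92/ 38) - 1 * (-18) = 304379/ 9880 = 30.81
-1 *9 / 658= -9 / 658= -0.01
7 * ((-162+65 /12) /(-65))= 13153 /780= 16.86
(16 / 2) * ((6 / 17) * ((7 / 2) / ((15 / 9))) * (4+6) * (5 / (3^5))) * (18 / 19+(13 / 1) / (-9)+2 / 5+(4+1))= 469504 / 78489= 5.98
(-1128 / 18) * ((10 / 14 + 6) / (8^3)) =-2209 / 2688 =-0.82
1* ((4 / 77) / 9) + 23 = 15943 / 693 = 23.01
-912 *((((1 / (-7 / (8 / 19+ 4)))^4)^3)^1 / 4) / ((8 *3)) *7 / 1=-31206351568896 / 116490258898219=-0.27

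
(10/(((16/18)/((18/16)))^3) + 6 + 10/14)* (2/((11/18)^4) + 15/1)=10636430735373/13433176064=791.80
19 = 19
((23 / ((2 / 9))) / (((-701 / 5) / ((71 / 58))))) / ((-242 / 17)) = 1249245 / 19678472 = 0.06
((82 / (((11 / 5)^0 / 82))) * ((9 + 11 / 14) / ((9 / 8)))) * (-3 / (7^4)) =-3684752 / 50421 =-73.08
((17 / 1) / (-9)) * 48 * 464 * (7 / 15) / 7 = -126208 / 45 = -2804.62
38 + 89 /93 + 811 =79046 /93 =849.96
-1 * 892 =-892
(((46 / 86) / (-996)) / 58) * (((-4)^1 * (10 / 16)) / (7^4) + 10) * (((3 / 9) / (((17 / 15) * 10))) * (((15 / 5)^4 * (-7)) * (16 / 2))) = 29817315 / 2414057324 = 0.01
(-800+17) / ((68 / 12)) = -2349 / 17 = -138.18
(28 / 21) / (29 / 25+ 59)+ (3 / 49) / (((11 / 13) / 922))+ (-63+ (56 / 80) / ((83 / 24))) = 993371573 / 252316680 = 3.94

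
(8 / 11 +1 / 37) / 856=307 / 348392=0.00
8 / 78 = 0.10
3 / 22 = 0.14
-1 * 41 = -41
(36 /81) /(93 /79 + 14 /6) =79 /624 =0.13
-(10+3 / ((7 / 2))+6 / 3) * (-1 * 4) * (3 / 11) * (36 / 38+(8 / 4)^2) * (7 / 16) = 6345 / 209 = 30.36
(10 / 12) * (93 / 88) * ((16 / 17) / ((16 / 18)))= 1395 / 1496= 0.93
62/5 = 12.40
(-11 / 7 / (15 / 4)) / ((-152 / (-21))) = -11 / 190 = -0.06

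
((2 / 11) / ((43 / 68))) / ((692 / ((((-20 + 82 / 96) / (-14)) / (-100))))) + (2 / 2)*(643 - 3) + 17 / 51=1760567285177 / 2749454400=640.33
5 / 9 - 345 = -344.44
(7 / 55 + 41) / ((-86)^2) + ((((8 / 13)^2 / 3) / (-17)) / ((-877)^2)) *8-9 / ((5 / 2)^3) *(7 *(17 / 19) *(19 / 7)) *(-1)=330250614068785097 / 33707432416622250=9.80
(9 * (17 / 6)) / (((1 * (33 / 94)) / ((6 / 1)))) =4794 / 11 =435.82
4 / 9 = 0.44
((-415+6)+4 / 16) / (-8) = 1635 / 32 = 51.09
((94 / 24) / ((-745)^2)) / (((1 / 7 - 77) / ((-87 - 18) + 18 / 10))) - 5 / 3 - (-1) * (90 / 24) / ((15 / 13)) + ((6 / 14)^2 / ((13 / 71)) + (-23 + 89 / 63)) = -325273801435873 / 17118935788500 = -19.00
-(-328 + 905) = -577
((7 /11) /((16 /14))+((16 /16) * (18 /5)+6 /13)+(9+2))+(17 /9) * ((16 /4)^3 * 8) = 50590913 /51480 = 982.73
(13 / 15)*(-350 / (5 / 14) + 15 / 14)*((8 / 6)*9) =-71266 / 7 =-10180.86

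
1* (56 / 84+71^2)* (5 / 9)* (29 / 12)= 2193125 / 324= 6768.90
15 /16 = 0.94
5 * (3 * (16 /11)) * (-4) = -960 /11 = -87.27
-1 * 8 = -8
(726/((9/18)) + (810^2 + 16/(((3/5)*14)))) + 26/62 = 428067865/651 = 657554.32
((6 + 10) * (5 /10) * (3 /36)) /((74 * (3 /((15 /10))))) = 1 /222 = 0.00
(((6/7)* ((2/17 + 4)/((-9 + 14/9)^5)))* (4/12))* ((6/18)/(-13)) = 393660/298377648647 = 0.00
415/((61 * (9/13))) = 5395/549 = 9.83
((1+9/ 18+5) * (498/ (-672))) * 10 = -5395/ 112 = -48.17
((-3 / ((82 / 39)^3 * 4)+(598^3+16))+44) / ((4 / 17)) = 8017780148544779 / 8821888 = 908850820.66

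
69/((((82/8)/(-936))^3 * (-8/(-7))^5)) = -1857363368679/68921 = -26949164.53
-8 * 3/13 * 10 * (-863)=207120/13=15932.31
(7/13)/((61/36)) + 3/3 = 1045/793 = 1.32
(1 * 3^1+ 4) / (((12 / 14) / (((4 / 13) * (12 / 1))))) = 392 / 13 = 30.15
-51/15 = -17/5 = -3.40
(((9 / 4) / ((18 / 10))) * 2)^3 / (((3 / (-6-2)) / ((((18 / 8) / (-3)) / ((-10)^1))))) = -25 / 8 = -3.12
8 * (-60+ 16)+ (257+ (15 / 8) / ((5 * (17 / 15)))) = -12875 / 136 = -94.67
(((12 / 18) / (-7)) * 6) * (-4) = 16 / 7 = 2.29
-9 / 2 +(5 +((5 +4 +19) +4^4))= 569 / 2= 284.50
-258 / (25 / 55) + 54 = -2568 / 5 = -513.60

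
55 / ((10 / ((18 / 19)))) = 99 / 19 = 5.21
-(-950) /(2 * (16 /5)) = 2375 /16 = 148.44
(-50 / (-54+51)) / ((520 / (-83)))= -415 / 156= -2.66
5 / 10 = 1 / 2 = 0.50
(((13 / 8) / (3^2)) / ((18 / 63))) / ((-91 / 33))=-11 / 48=-0.23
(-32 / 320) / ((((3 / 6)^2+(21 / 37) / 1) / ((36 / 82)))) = -1332 / 24805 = -0.05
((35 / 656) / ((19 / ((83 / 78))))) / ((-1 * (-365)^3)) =581 / 9454980381600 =0.00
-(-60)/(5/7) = 84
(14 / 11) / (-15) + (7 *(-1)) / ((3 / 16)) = -2058 / 55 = -37.42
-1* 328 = -328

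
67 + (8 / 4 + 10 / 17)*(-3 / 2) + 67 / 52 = 56935 / 884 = 64.41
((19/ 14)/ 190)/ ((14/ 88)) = 11/ 245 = 0.04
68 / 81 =0.84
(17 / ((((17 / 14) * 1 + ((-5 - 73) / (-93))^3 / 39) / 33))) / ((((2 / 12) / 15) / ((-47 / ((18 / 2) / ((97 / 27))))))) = -3555693484420 / 4614807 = -770496.68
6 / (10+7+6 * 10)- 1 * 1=-71 / 77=-0.92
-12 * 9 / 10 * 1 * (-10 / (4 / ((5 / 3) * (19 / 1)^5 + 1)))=111424482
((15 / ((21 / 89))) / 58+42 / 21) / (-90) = -419 / 12180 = -0.03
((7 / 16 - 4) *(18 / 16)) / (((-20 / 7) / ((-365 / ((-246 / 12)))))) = 262143 / 10496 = 24.98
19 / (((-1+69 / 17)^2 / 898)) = 2465459 / 1352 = 1823.56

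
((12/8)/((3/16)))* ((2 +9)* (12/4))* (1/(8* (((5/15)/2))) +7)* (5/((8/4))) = 5115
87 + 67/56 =4939/56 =88.20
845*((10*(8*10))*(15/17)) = 10140000/17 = 596470.59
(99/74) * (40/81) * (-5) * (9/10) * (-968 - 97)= 117150/37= 3166.22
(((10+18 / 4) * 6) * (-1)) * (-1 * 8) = 696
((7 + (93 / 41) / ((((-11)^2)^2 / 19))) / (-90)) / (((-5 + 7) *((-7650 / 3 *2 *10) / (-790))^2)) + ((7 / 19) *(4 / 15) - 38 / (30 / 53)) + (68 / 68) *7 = -1602862531671886993 / 26698758065100000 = -60.04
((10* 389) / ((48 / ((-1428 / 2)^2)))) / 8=82629435 / 16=5164339.69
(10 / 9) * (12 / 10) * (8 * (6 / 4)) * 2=32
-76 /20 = -19 /5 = -3.80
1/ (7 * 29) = 1/ 203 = 0.00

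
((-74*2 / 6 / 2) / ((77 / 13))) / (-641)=481 / 148071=0.00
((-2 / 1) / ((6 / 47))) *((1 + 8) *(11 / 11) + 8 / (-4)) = -329 / 3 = -109.67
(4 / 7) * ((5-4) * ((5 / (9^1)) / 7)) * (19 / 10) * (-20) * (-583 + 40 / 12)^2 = -2298331960 / 3969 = -579070.79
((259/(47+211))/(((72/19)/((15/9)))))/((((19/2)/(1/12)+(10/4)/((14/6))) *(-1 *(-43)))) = 172235/1930222872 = 0.00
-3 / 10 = -0.30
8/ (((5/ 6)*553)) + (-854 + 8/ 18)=-21240298/ 24885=-853.54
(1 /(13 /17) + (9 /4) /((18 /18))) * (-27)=-4995 /52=-96.06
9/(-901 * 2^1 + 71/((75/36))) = -225/44198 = -0.01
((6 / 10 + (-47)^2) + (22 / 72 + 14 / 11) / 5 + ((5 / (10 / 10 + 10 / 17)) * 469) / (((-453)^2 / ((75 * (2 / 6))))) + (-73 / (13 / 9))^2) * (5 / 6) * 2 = 981436987839619 / 123600664044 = 7940.39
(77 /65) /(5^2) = 77 /1625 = 0.05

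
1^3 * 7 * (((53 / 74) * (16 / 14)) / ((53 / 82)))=328 / 37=8.86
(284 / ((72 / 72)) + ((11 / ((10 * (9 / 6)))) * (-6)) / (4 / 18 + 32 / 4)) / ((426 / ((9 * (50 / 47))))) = 786615 / 123469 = 6.37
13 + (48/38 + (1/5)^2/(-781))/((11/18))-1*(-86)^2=-30119558217/4080725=-7380.93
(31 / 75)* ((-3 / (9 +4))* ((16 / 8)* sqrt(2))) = -62* sqrt(2) / 325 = -0.27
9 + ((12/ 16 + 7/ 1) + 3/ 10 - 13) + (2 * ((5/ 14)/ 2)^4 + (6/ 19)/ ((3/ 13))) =5.42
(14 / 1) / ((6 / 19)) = 133 / 3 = 44.33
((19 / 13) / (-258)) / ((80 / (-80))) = 19 / 3354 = 0.01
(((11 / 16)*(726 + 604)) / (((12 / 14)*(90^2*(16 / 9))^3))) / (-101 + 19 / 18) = -1463 / 409278873600000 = -0.00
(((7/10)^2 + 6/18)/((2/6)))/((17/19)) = 4693/1700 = 2.76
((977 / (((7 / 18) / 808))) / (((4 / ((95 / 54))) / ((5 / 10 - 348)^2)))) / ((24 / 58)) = 131312826583375 / 504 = 260541322586.06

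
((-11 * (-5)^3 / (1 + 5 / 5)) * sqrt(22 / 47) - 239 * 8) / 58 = -956 / 29 + 1375 * sqrt(1034) / 5452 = -24.86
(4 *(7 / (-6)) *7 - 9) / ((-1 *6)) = 125 / 18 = 6.94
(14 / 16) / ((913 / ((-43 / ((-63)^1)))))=43 / 65736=0.00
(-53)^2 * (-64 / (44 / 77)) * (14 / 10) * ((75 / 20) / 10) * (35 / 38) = -2890461 / 19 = -152129.53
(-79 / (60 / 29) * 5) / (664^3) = -2291 / 3513059328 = -0.00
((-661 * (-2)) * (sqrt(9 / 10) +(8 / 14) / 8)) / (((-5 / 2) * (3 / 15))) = -3966 * sqrt(10) / 5- 1322 / 7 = -2697.18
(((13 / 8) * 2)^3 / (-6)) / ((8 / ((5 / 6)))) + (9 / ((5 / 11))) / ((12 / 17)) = 2530163 / 92160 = 27.45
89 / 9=9.89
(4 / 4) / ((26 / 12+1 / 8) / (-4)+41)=96 / 3881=0.02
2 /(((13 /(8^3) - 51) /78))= -79872 /26099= -3.06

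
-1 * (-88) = 88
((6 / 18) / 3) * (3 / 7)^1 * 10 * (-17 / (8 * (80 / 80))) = -85 / 84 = -1.01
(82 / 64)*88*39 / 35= 17589 / 140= 125.64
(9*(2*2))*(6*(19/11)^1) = 4104/11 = 373.09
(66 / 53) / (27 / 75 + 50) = 0.02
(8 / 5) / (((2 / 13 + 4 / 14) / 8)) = 728 / 25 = 29.12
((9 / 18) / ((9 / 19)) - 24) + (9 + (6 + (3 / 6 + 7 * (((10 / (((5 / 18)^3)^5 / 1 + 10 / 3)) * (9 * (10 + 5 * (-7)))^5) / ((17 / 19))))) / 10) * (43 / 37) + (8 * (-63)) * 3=-114426002185018738784917284352370617 / 72748062060394085929980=-1572907909079.76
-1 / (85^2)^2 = -0.00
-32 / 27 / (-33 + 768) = -32 / 19845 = -0.00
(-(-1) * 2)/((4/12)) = 6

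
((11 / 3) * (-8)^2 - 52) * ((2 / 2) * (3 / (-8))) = -137 / 2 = -68.50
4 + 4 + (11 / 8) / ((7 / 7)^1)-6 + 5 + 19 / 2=17.88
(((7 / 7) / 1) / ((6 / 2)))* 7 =7 / 3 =2.33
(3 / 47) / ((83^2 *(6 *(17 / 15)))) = 15 / 11008622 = 0.00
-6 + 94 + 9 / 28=2473 / 28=88.32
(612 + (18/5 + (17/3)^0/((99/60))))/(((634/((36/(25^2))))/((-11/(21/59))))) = -11997532/6934375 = -1.73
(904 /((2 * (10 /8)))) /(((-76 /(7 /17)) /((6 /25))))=-18984 /40375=-0.47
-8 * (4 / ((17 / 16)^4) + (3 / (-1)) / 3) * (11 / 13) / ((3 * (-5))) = 0.97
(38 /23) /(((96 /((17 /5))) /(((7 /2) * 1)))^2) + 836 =836.03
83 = 83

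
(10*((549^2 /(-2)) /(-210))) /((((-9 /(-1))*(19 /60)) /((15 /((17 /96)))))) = 482241600 /2261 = 213286.86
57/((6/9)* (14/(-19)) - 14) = -3249/826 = -3.93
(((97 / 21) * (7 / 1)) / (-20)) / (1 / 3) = -97 / 20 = -4.85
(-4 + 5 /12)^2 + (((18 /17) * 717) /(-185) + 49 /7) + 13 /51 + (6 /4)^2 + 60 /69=199065683 /10416240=19.11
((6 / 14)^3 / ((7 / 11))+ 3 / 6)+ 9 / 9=7797 / 4802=1.62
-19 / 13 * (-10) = 14.62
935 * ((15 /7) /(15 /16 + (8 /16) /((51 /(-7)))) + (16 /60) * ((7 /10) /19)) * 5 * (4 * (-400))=-5239435414400 /282891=-18521039.60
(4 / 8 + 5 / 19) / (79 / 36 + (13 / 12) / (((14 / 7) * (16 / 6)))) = 8352 / 26239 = 0.32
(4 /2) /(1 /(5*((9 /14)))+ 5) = 90 /239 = 0.38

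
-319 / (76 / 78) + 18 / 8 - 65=-29651 / 76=-390.14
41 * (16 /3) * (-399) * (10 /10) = -87248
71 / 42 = 1.69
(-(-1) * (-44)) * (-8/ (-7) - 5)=1188/ 7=169.71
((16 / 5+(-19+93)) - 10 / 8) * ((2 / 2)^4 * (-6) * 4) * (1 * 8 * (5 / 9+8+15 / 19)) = -38837792 / 285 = -136272.95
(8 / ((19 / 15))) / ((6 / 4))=80 / 19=4.21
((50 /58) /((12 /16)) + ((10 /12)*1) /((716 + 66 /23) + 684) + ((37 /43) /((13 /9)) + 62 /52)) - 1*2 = 226454647 /241414212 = 0.94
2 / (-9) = -2 / 9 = -0.22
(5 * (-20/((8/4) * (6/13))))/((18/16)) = -2600/27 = -96.30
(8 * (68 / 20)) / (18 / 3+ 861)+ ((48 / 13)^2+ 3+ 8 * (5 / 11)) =9623527 / 474045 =20.30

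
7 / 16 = 0.44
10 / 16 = 5 / 8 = 0.62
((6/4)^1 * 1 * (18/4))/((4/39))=65.81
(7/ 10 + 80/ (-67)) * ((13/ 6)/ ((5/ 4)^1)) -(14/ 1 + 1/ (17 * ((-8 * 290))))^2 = -61548526818313/ 312658233600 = -196.86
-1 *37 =-37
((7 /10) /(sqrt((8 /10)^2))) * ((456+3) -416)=301 /8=37.62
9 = 9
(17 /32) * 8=17 /4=4.25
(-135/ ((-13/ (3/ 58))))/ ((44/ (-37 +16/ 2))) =-405/ 1144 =-0.35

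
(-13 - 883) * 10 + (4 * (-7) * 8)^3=-11248384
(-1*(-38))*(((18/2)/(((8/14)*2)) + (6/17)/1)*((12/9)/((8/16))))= 14174/17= 833.76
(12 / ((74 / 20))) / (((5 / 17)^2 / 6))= 41616 / 185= 224.95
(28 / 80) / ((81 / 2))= 7 / 810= 0.01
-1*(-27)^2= -729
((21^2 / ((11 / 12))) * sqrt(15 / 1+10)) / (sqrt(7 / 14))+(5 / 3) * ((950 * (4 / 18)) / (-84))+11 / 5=-5638 / 2835+26460 * sqrt(2) / 11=3399.84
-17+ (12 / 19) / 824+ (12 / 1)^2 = 497081 / 3914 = 127.00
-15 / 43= -0.35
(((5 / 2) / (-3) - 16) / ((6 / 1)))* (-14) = 707 / 18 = 39.28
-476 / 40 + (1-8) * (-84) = 5761 / 10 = 576.10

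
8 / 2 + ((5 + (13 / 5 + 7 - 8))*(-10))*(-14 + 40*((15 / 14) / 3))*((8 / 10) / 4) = 8 / 35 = 0.23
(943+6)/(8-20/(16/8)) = -949/2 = -474.50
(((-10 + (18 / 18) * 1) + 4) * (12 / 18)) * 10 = -100 / 3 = -33.33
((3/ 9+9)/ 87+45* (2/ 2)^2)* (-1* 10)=-117730/ 261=-451.07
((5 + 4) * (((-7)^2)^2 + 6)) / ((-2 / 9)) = -194967 / 2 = -97483.50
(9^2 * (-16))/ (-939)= 432/ 313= 1.38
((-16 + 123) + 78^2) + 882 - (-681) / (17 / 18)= 132499 / 17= 7794.06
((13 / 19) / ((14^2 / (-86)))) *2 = -559 / 931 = -0.60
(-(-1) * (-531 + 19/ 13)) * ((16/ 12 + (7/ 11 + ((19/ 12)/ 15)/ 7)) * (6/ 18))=-350.34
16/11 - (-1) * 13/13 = 27/11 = 2.45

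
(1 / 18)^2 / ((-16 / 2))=-1 / 2592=-0.00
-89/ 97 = -0.92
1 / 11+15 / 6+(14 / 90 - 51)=-47771 / 990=-48.25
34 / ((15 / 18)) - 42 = -6 / 5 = -1.20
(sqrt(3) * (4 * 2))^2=192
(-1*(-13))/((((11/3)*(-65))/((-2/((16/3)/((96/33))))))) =36/605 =0.06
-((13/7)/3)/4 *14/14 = -13/84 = -0.15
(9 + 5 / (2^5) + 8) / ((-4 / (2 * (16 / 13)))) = -549 / 52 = -10.56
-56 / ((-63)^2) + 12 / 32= 1637 / 4536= 0.36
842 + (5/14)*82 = 6099/7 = 871.29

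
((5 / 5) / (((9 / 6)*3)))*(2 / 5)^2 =8 / 225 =0.04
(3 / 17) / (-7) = -3 / 119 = -0.03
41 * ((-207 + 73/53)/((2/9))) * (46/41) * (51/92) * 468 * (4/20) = -585255294/265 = -2208510.54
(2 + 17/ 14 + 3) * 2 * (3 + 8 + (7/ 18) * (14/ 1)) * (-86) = -369112/ 21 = -17576.76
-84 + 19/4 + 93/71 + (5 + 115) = 11945/284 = 42.06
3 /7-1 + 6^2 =248 /7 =35.43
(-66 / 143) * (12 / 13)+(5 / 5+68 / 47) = 16051 / 7943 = 2.02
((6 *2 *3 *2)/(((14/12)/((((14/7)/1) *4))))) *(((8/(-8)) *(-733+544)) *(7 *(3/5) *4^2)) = 31352832/5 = 6270566.40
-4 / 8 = -1 / 2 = -0.50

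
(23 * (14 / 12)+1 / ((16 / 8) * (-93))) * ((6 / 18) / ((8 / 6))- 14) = -137225 / 372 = -368.88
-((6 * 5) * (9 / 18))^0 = -1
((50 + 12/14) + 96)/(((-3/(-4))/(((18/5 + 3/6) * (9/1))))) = 252888/35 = 7225.37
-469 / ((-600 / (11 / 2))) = 5159 / 1200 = 4.30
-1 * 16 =-16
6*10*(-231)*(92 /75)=-85008 /5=-17001.60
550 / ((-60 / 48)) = -440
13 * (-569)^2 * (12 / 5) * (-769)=-38839664604 / 5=-7767932920.80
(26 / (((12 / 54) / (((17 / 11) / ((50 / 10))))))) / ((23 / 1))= 1989 / 1265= 1.57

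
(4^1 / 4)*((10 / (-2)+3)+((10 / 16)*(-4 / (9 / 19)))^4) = 81240673 / 104976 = 773.90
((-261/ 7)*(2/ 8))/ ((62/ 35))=-1305/ 248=-5.26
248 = 248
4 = 4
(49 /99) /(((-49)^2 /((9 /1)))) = 1 /539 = 0.00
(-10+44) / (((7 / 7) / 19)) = 646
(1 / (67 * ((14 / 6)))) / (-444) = -1 / 69412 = -0.00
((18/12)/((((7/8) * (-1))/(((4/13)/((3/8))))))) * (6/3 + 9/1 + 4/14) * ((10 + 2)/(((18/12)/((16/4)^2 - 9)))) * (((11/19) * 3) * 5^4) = -1668480000/1729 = -964997.11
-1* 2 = -2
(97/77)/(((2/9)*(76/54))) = 4.03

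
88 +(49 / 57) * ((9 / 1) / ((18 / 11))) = 10571 / 114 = 92.73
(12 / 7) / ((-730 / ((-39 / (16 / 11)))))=1287 / 20440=0.06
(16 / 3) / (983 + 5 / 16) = 256 / 47199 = 0.01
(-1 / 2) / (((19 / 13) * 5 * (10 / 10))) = -13 / 190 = -0.07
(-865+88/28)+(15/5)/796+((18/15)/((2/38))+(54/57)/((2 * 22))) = -4885464273/5822740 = -839.03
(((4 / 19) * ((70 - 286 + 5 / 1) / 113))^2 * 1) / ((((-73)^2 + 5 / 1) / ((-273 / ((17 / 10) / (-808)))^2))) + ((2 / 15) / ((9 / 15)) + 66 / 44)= 1485448696424859337 / 3045356624286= 487774.96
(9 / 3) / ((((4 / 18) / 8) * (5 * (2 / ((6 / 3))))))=21.60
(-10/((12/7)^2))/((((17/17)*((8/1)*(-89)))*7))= 35/51264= 0.00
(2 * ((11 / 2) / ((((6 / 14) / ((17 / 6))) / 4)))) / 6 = 1309 / 27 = 48.48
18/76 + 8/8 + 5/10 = 33/19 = 1.74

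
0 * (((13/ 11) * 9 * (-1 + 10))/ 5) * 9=0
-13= -13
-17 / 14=-1.21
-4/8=-1/2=-0.50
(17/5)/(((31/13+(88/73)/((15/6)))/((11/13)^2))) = 150161/176839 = 0.85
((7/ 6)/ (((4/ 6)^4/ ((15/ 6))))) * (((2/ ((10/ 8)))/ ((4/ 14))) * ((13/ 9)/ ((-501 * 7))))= -91/ 2672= -0.03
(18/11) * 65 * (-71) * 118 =-9802260/11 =-891114.55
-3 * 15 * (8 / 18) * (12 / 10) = -24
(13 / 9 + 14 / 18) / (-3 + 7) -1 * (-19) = 176 / 9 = 19.56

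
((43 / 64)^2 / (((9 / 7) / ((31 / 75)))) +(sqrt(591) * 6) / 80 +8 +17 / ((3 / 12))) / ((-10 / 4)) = -210526033 / 6912000 -3 * sqrt(591) / 100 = -31.19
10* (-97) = -970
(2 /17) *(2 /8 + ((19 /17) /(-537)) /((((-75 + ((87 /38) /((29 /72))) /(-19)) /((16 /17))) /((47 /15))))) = 63299801657 /2151491772690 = 0.03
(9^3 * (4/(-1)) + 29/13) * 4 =-151516/13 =-11655.08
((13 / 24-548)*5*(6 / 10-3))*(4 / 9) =26278 / 9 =2919.78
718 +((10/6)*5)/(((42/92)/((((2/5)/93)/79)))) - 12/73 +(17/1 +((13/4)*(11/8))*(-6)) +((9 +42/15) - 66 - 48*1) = 1637608144427/2703108240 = 605.82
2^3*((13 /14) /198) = 26 /693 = 0.04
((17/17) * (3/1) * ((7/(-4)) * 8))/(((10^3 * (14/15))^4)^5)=-10460353203/62666089000588168629416099840000000000000000000000000000000000000000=-0.00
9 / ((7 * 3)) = 3 / 7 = 0.43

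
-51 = -51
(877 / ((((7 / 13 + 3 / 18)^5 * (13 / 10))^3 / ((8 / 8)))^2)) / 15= 2245103048110976509775556102276136812041554030950875136 / 5200327118899347579049707577765285968780517578125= 431723.43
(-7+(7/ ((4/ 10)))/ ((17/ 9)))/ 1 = 77/ 34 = 2.26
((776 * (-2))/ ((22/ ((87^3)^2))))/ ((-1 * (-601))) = -336493931982984/ 6611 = -50899097259.56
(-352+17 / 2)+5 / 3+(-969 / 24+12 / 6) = -9125 / 24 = -380.21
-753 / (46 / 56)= -21084 / 23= -916.70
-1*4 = -4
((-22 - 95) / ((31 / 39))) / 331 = -0.44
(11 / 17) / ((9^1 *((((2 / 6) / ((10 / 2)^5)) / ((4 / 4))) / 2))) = 68750 / 51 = 1348.04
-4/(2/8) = -16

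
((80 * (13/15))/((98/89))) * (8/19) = 74048/2793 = 26.51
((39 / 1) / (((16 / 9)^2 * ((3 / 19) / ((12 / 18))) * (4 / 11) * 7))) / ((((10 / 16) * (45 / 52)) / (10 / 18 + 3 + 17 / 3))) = 2931643 / 8400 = 349.01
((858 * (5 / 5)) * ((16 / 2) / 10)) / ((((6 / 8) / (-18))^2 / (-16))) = -31629312 / 5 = -6325862.40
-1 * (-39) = 39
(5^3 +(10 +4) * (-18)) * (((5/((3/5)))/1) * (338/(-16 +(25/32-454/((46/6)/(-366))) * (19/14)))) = -11057737600/908787591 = -12.17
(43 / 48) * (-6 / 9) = -43 / 72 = -0.60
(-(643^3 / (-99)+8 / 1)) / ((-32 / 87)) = -7709560535 / 1056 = -7300720.20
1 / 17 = 0.06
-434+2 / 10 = -2169 / 5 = -433.80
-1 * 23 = -23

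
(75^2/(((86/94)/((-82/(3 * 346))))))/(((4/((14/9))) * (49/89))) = -107189375/312438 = -343.07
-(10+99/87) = -323/29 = -11.14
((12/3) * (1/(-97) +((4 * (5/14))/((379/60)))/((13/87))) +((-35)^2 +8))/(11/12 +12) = 49740414396/518542115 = 95.92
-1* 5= -5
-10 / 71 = -0.14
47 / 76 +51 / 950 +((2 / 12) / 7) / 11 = 295937 / 438900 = 0.67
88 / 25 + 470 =11838 / 25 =473.52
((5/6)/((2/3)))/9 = 5/36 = 0.14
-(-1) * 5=5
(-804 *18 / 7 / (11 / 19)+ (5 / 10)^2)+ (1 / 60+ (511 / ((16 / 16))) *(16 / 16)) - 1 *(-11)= -3048.75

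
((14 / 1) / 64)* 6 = 21 / 16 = 1.31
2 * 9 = 18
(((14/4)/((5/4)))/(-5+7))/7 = 1/5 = 0.20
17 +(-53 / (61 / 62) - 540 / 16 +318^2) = 24657025 / 244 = 101053.38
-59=-59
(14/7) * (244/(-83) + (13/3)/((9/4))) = -4544/2241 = -2.03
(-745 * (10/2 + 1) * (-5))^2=499522500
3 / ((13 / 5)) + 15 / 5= 54 / 13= 4.15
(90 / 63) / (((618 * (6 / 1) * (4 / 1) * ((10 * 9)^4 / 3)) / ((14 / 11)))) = 1 / 178406712000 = 0.00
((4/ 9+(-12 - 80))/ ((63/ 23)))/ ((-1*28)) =4738/ 3969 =1.19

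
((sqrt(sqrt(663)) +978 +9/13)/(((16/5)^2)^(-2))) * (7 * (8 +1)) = 4128768 * 663^(1/4)/625 +52530315264/8125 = 6498790.72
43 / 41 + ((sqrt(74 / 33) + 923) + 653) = sqrt(2442) / 33 + 64659 / 41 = 1578.55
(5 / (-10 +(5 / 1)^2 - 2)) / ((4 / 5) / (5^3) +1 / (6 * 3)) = 56250 / 9061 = 6.21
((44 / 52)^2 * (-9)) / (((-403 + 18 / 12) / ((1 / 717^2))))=22 / 704701777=0.00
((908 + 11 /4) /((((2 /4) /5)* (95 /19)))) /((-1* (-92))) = 3643 /184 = 19.80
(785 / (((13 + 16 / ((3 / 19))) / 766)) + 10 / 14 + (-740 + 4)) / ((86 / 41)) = 63620807 / 29498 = 2156.78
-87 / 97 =-0.90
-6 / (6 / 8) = -8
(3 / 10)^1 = 3 / 10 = 0.30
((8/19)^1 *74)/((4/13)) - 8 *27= -2180/19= -114.74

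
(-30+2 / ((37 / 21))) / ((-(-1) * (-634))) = 534 / 11729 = 0.05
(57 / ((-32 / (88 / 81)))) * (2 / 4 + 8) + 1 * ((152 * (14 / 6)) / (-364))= -48925 / 2808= -17.42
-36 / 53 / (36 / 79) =-79 / 53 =-1.49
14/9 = 1.56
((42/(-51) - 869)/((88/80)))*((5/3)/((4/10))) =-616125/187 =-3294.79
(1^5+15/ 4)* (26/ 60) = 247/ 120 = 2.06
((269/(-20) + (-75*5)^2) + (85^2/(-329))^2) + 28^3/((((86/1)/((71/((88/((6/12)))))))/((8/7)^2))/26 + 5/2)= 10073933542636477/70155321740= 143594.72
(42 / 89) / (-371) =-6 / 4717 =-0.00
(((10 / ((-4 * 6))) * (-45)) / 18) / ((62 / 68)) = 425 / 372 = 1.14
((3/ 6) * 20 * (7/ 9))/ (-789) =-70/ 7101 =-0.01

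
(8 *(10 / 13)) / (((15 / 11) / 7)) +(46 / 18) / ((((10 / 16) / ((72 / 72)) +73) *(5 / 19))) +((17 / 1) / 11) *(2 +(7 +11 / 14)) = 130828303 / 2792790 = 46.85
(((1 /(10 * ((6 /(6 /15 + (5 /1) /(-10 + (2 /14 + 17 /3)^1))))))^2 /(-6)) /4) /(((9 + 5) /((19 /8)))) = -2314219 /1873428480000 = -0.00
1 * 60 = 60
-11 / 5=-2.20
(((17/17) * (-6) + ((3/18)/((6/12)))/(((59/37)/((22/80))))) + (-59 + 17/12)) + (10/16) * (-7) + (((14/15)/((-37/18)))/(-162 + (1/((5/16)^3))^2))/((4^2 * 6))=-12066541707951/177708250160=-67.90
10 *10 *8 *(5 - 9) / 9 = -3200 / 9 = -355.56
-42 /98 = -3 /7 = -0.43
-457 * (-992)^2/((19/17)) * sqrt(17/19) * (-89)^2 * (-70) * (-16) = -67824484519608320 * sqrt(323)/361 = -3376607346072743.16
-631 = -631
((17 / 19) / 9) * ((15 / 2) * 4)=170 / 57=2.98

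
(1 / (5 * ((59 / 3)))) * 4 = 12 / 295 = 0.04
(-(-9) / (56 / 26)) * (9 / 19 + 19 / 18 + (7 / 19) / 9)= 6981 / 1064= 6.56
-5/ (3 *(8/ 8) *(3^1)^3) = -5/ 81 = -0.06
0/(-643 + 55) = 0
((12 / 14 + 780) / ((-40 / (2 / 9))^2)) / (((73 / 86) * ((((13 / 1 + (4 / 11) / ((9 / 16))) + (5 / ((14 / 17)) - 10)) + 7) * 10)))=430903 / 2537224500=0.00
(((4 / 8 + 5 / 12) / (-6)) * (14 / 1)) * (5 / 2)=-385 / 72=-5.35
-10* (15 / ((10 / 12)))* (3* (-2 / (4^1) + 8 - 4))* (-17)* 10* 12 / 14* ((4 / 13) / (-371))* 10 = -11016000 / 4823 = -2284.06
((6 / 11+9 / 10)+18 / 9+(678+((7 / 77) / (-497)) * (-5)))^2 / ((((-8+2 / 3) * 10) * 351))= -1387910660336929 / 76931941086000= -18.04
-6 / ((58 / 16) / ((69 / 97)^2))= -228528 / 272861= -0.84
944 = 944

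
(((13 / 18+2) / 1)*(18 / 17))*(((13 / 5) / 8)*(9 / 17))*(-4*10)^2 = 229320 / 289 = 793.49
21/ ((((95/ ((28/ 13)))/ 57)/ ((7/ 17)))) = 11.17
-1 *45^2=-2025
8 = 8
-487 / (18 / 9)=-487 / 2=-243.50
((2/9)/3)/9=2/243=0.01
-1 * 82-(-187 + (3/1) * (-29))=192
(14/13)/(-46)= -7/299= -0.02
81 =81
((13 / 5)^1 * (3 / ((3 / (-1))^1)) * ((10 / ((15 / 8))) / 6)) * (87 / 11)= -18.28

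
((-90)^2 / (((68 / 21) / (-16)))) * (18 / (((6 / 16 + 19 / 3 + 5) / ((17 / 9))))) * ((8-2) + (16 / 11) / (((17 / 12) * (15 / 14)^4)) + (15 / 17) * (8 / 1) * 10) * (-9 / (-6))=-17718876935424 / 1313675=-13488021.72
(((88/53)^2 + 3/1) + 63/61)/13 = 0.52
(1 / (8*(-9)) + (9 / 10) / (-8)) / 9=-91 / 6480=-0.01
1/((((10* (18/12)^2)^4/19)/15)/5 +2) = 0.01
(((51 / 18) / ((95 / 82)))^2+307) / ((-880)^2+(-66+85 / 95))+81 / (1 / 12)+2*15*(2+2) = 68681749614784 / 62895351825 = 1092.00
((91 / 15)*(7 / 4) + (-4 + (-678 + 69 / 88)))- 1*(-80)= -590.60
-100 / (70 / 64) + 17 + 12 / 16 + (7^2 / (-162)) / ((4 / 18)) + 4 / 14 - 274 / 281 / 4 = -1327685 / 17703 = -75.00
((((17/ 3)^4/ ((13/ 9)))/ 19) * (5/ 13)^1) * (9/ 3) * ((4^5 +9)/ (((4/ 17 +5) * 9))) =7333561405/ 7716033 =950.43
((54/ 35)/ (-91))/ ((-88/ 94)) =1269/ 70070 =0.02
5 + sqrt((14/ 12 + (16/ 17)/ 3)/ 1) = 6.22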